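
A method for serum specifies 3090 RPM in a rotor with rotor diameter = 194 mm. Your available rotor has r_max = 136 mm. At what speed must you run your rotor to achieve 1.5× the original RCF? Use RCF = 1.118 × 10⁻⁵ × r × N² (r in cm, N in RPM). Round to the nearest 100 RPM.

≈ 3200 RPM

Original rotor: r = 194 mm / 2 = 97 mm = 9.7 cm
RCF_original = 1.118 × 10⁻⁵ × 9.7 × (3090)² = 1.118 × 10⁻⁵ × 9.7 × 9,548,100 ≈ 1,035.5 × g
Target RCF = 1.5 × 1,035.5 ≈ 1,553.2 × g
Your rotor: r = 136 mm = 13.6 cm
1,553.2 = 1.118 × 10⁻⁵ × 13.6 × N²
N² = 1,553.2 / (15.2048 × 10⁻⁵) = 10,215,195
N ≈ √10,215,195 ≈ 3,196.1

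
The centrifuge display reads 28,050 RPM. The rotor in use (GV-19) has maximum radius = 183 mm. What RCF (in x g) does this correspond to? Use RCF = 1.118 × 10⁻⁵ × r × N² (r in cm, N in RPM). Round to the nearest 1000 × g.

r = 183 mm = 18.3 cm
RCF = 1.118 × 10⁻⁵ × r × N²
RCF = 1.118 × 10⁻⁵ × 18.3 × (28050)² = 1.118 × 10⁻⁵ × 18.3 × 786,802,500 ≈ 160,975.1 × g

≈ 161000 x g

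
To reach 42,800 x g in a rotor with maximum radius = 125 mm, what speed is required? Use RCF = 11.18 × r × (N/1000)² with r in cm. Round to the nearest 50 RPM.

≈ 17500 RPM

r = 125 mm = 12.5 cm
42,800 = 11.18 × 12.5 × (N/1000)²
(N/1000)² = 42,800 / 139.75 = 306.2612
N = 1000 × √306.2612 ≈ 17,500.3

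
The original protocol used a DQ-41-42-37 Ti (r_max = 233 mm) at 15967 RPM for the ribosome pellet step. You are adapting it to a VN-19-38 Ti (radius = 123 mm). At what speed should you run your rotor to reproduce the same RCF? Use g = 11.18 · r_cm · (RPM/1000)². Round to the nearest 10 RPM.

21980 RPM

Original rotor: r = 233 mm = 23.3 cm
RCF = 11.18 × r × (N/1000)²
RCF_original = 11.18 × 23.3 × (15.967)² = 11.18 × 23.3 × 254.945089 ≈ 66,411.7 × g
Your rotor: r = 123 mm = 12.3 cm
66,411.7 = 11.18 × 12.3 × (N/1000)²
(N/1000)² = 66,411.7 / 137.514 = 482.945
N = 1000 × √482.945 ≈ 21,976.0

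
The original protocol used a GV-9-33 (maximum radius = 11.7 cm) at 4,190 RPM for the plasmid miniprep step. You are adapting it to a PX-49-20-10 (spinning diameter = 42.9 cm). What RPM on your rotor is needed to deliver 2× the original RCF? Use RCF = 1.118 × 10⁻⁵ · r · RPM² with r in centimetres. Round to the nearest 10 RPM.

RCF_original = 1.118 × 10⁻⁵ × 11.7 × (4190)² = 1.118 × 10⁻⁵ × 11.7 × 17,556,100 ≈ 2,296.4 × g
Target RCF = 2 × 2,296.4 ≈ 4,592.8 × g
Your rotor: r = 42.9 / 2 = 21.45 cm
4,592.8 = 1.118 × 10⁻⁵ × 21.45 × N²
N² = 4,592.8 / (23.9811 × 10⁻⁵) = 19,151,749
N ≈ √19,151,749 ≈ 4,376.3

4380 RPM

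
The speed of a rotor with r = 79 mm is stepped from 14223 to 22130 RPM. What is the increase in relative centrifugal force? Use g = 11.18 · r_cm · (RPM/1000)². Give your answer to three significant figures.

25400 ×g

r = 79 mm = 7.9 cm
RCF₁ = 11.18 × 7.9 × (14.223)² = 11.18 × 7.9 × 202.293729 ≈ 17,867 × g
RCF₂ = 11.18 × 7.9 × (22.13)² = 11.18 × 7.9 × 489.7369 ≈ 43,254.5 × g
Increase = 43,254.5 − 17,867 = 25,387.5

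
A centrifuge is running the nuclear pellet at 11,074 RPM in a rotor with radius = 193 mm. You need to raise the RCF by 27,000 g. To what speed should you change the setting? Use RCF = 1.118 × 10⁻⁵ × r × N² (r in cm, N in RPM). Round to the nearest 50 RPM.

≈ 15750 RPM

r = 193 mm = 19.3 cm
Current RCF = 1.118 × 10⁻⁵ × 19.3 × (11074)² = 1.118 × 10⁻⁵ × 19.3 × 122,633,476 ≈ 26,461.1 × g
Target RCF = 26,461.1 + 27,000 = 53,461.1 × g
N² = 53,461.1 / (21.5774 × 10⁻⁵) = 247,764,327
N ≈ √247,764,327 ≈ 15,740.5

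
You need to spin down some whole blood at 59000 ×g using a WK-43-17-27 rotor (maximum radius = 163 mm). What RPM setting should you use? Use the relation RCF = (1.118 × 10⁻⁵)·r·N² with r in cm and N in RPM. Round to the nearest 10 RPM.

17990 RPM

r = 163 mm = 16.3 cm
59,000 = 1.118 × 10⁻⁵ × 16.3 × N²
N² = 59,000 / (18.2234 × 10⁻⁵) = 323,759,562
N ≈ √323,759,562 ≈ 17,993.3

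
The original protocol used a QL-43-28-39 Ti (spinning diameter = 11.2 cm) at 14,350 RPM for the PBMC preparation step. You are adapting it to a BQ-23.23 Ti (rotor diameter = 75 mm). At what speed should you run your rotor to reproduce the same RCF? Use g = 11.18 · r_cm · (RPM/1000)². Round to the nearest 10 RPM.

≈ 17540 RPM

Original rotor: r = 11.2 / 2 = 5.6 cm
RCF_original = 11.18 × 5.6 × (14.35)² = 11.18 × 5.6 × 205.9225 ≈ 12,892.4 × g
Your rotor: r = 75 mm / 2 = 37.5 mm = 3.75 cm
12,892.4 = 11.18 × 3.75 × (N/1000)²
(N/1000)² = 12,892.4 / 41.925 = 307.511
N = 1000 × √307.511 ≈ 17,536.0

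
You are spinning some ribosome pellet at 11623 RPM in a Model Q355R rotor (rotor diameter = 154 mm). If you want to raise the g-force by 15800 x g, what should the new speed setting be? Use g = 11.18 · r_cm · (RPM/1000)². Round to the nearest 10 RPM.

r = 154 mm / 2 = 77 mm = 7.7 cm
Current RCF = 11.18 × 7.7 × (11.623)² = 11.18 × 7.7 × 135.094129 ≈ 11,629.7 × g
Target RCF = 11,629.7 + 15,800 = 27,429.7 × g
(N/1000)² = 27,429.7 / 86.086 = 318.6314
N = 1000 × √318.6314 ≈ 17,850.2

17850 RPM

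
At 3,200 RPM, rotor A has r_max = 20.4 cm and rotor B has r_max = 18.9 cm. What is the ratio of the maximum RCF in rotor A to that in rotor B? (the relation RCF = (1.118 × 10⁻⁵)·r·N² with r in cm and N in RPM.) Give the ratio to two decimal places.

1.08

At fixed N, RCF ∝ r, so RCF_A/RCF_B = r_A/r_B = 20.4 / 18.9 = 1.0794.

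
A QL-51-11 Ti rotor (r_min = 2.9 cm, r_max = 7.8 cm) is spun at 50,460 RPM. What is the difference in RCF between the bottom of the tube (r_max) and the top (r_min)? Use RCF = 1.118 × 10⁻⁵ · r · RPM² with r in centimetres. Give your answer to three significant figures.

ΔRCF = 1.118 × 10⁻⁵ × (r_max − r_min) × N² = 1.118 × 10⁻⁵ × 4.9 × 2,546,211,600 ≈ 139,486.6

ΔRCF ≈ 139000 x g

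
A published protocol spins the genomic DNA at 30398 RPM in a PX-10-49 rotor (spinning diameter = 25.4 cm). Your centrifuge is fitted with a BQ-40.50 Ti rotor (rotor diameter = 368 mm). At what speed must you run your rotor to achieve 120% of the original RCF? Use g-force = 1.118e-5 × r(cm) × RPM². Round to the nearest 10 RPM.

≈ 27660 RPM

Original rotor: r = 25.4 / 2 = 12.7 cm
RCF_original = 1.118 × 10⁻⁵ × 12.7 × (30398)² = 1.118 × 10⁻⁵ × 12.7 × 924,038,404 ≈ 131,200.5 × g
Target RCF = 1.2 × 131,200.5 ≈ 157,440.6 × g
Your rotor: r = 368 mm / 2 = 184 mm = 18.4 cm
157,440.6 = 1.118 × 10⁻⁵ × 18.4 × N²
N² = 157,440.6 / (20.5712 × 10⁻⁵) = 765,344,754
N ≈ √765,344,754 ≈ 27,664.9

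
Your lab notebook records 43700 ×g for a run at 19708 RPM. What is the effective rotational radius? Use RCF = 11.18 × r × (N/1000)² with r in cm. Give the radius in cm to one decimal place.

10.1 cm

RCF = 11.18 × r × (N/1000)²
43700 = 11.18 × r × (19.708)²
r = 43700 / (11.18 × 388.405264) = 43700 / 4342.371 ≈ 10.064 cm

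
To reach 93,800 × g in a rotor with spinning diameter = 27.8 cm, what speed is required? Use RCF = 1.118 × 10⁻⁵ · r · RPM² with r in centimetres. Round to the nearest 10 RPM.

r = 27.8 / 2 = 13.9 cm
93,800 = 1.118 × 10⁻⁵ × 13.9 × N²
N² = 93,800 / (15.5402 × 10⁻⁵) = 603,595,835
N ≈ √603,595,835 ≈ 24,568.2

N ≈ 24570 RPM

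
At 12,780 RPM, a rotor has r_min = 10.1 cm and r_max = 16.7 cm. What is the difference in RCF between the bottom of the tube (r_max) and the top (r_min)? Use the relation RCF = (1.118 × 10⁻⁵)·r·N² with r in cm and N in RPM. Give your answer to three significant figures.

ΔRCF = 1.118 × 10⁻⁵ × (r_max − r_min) × N² = 1.118 × 10⁻⁵ × 6.6 × 163,328,400 ≈ 12,051.7

≈ 12100 × g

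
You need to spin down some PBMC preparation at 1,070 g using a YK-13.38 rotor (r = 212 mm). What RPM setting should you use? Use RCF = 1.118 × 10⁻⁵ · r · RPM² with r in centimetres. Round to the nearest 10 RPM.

≈ 2120 RPM

r = 212 mm = 21.2 cm
RCF = 1.118 × 10⁻⁵ × r × N²
1,070 = 1.118 × 10⁻⁵ × 21.2 × N²
N² = 1,070 / (23.7016 × 10⁻⁵) = 4,514,463
N ≈ √4,514,463 ≈ 2,124.7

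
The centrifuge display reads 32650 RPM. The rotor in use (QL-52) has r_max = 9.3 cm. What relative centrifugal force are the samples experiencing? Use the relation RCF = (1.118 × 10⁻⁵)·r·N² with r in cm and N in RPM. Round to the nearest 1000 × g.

RCF ≈ 111000 x g

RCF = 1.118 × 10⁻⁵ × r × N²
RCF = 1.118 × 10⁻⁵ × 9.3 × (32650)² = 1.118 × 10⁻⁵ × 9.3 × 1,066,022,500 ≈ 110,838.6 × g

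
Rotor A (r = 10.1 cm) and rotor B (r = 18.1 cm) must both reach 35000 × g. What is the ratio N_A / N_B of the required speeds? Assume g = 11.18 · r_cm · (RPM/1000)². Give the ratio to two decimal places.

1.34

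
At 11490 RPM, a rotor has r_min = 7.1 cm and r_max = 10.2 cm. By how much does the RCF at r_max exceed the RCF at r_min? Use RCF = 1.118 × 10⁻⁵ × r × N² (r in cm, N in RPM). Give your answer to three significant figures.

ΔRCF ≈ 4580 × g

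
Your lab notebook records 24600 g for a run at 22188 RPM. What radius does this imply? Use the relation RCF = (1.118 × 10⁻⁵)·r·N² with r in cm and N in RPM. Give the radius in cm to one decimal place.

24600 = 1.118 × 10⁻⁵ × r × (22188)²
r = 24600 / (1.118 × 10⁻⁵ × 492,307,344) = 24600 / 5503.996 ≈ 4.469 cm

≈ 4.5 cm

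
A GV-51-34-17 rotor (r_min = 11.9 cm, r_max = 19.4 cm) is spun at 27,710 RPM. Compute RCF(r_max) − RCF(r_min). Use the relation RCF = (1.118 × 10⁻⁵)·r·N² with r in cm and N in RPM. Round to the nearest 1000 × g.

RCF_max = 1.118 × 10⁻⁵ × 19.4 × (27710)² = 1.118 × 10⁻⁵ × 19.4 × 767,844,100 ≈ 166,539.2 × g
RCF_min = 1.118 × 10⁻⁵ × 11.9 × (27710)² = 1.118 × 10⁻⁵ × 11.9 × 767,844,100 ≈ 102,155.5 × g
ΔRCF = 166,539.2 − 102,155.5 = 64,383.7

≈ 64000 ×g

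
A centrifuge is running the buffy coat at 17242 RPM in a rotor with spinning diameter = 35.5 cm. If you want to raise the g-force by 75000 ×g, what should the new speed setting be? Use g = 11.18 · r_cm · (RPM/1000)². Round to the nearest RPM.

r = 35.5 / 2 = 17.75 cm
Current RCF = 11.18 × 17.75 × (17.242)² = 11.18 × 17.75 × 297.286564 ≈ 58,995 × g
Target RCF = 58,995 + 75,000 = 133,995 × g
(N/1000)² = 133,995 / 198.445 = 675.2249
N = 1000 × √675.2249 ≈ 25,985.1

25985 RPM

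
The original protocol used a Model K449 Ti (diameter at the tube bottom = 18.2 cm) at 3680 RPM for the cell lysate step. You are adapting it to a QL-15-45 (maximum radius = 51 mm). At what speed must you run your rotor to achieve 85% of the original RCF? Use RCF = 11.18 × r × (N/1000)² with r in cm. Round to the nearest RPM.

Original rotor: r = 18.2 / 2 = 9.1 cm
RCF = 11.18 × r × (N/1000)²
RCF_original = 11.18 × 9.1 × (3.68)² = 11.18 × 9.1 × 13.5424 ≈ 1,377.8 × g
Target RCF = 0.85 × 1,377.8 ≈ 1,171.1 × g
Your rotor: r = 51 mm = 5.1 cm
1,171.1 = 11.18 × 5.1 × (N/1000)²
(N/1000)² = 1,171.1 / 57.018 = 20.53913
N = 1000 × √20.53913 ≈ 4,532.0

4532 RPM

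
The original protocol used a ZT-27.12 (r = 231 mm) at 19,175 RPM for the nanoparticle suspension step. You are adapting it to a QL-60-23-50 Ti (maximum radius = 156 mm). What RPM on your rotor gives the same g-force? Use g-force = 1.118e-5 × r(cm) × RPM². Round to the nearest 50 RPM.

Original rotor: r = 231 mm = 23.1 cm
RCF_original = 1.118 × 10⁻⁵ × 23.1 × (19175)² = 1.118 × 10⁻⁵ × 23.1 × 367,680,625 ≈ 94,956.5 × g
Your rotor: r = 156 mm = 15.6 cm
94,956.5 = 1.118 × 10⁻⁵ × 15.6 × N²
N² = 94,956.5 / (17.4408 × 10⁻⁵) = 544,450,369
N ≈ √544,450,369 ≈ 23,333.5

23350 RPM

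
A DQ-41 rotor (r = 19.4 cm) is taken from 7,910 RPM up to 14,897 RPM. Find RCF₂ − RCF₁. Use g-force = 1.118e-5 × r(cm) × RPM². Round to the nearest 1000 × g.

RCF₁ = 1.118 × 10⁻⁵ × 19.4 × (7910)² = 1.118 × 10⁻⁵ × 19.4 × 62,568,100 ≈ 13,570.5 × g
RCF₂ = 1.118 × 10⁻⁵ × 19.4 × (14897)² = 1.118 × 10⁻⁵ × 19.4 × 221,920,609 ≈ 48,132.8 × g
Increase = 48,132.8 − 13,570.5 = 34,562.3

≈ 35000 x g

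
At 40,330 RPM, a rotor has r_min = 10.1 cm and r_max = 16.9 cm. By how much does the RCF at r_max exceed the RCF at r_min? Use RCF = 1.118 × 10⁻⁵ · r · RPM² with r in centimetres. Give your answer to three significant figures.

RCF_max = 1.118 × 10⁻⁵ × 16.9 × (40330)² = 1.118 × 10⁻⁵ × 16.9 × 1,626,508,900 ≈ 307,315.8 × g
RCF_min = 1.118 × 10⁻⁵ × 10.1 × (40330)² = 1.118 × 10⁻⁵ × 10.1 × 1,626,508,900 ≈ 183,662.1 × g
ΔRCF = 307,315.8 − 183,662.1 = 123,653.7

ΔRCF ≈ 124000 × g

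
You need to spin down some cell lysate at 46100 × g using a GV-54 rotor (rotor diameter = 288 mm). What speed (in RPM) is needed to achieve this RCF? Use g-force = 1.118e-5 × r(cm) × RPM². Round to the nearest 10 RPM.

r = 288 mm / 2 = 144 mm = 14.4 cm
RCF = 1.118 × 10⁻⁵ × r × N²
46,100 = 1.118 × 10⁻⁵ × 14.4 × N²
N² = 46,100 / (16.0992 × 10⁻⁵) = 286,349,632
N ≈ √286,349,632 ≈ 16,921.9

≈ 16920 RPM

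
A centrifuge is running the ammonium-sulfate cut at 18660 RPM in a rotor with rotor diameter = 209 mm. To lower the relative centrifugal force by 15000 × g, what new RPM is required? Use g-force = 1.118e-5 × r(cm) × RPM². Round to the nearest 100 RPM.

r = 209 mm / 2 = 104.5 mm = 10.45 cm
Current RCF = 1.118 × 10⁻⁵ × 10.45 × (18660)² = 1.118 × 10⁻⁵ × 10.45 × 348,195,600 ≈ 40,680 × g
Target RCF = 40,680 − 15,000 = 25,680 × g
N² = 25,680 / (11.6831 × 10⁻⁵) = 219,804,675
N ≈ √219,804,675 ≈ 14,825.8

≈ 14800 RPM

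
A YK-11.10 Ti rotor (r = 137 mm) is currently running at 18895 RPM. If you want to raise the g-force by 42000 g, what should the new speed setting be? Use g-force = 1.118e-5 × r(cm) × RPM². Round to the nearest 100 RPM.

≈ 25100 RPM

r = 137 mm = 13.7 cm
Current RCF = 1.118 × 10⁻⁵ × 13.7 × (18895)² = 1.118 × 10⁻⁵ × 13.7 × 357,021,025 ≈ 54,683.5 × g
Target RCF = 54,683.5 + 42,000 = 96,683.5 × g
N² = 96,683.5 / (15.3166 × 10⁻⁵) = 631,233,433
N ≈ √631,233,433 ≈ 25,124.4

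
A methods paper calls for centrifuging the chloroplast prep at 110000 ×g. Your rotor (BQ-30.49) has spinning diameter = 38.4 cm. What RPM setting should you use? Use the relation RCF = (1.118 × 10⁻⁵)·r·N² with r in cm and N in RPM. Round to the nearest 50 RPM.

22650 RPM

r = 38.4 / 2 = 19.2 cm
RCF = 1.118 × 10⁻⁵ × r × N²
110,000 = 1.118 × 10⁻⁵ × 19.2 × N²
N² = 110,000 / (21.4656 × 10⁻⁵) = 512,447,823
N ≈ √512,447,823 ≈ 22,637.3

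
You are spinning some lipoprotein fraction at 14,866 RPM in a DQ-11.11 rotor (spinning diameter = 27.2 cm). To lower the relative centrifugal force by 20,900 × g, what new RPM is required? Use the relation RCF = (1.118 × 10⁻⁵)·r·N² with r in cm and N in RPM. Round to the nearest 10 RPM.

r = 27.2 / 2 = 13.6 cm
Current RCF = 1.118 × 10⁻⁵ × 13.6 × (14866)² = 1.118 × 10⁻⁵ × 13.6 × 220,997,956 ≈ 33,602.3 × g
Target RCF = 33,602.3 − 20,900 = 12,702.3 × g
N² = 12,702.3 / (15.2048 × 10⁻⁵) = 83,541,382
N ≈ √83,541,382 ≈ 9,140.1

N₂ ≈ 9140 RPM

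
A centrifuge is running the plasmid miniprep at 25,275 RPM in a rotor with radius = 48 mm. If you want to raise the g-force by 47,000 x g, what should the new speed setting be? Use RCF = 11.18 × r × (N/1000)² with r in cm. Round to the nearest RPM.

r = 48 mm = 4.8 cm
Current RCF = 11.18 × 4.8 × (25.275)² = 11.18 × 4.8 × 638.825625 ≈ 34,281.9 × g
Target RCF = 34,281.9 + 47,000 = 81,281.9 × g
(N/1000)² = 81,281.9 / 53.664 = 1514.645
N = 1000 × √1514.645 ≈ 38,918.4

≈ 38918 RPM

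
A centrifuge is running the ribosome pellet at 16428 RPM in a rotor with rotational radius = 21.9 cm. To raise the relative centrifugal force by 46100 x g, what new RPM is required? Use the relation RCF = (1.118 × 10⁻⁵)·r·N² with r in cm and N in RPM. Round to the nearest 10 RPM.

Current RCF = 1.118 × 10⁻⁵ × 21.9 × (16428)² = 1.118 × 10⁻⁵ × 21.9 × 269,879,184 ≈ 66,077.8 × g
Target RCF = 66,077.8 + 46,100 = 112,177.8 × g
N² = 112,177.8 / (24.4842 × 10⁻⁵) = 458,164,040
N ≈ √458,164,040 ≈ 21,404.8

≈ 21400 RPM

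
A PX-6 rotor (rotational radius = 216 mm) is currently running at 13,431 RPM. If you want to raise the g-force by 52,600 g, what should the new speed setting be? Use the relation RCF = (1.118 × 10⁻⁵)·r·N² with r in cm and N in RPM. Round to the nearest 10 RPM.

≈ 19960 RPM

r = 216 mm = 21.6 cm
Current RCF = 1.118 × 10⁻⁵ × 21.6 × (13431)² = 1.118 × 10⁻⁵ × 21.6 × 180,391,761 ≈ 43,562.4 × g
Target RCF = 43,562.4 + 52,600 = 96,162.4 × g
N² = 96,162.4 / (24.1488 × 10⁻⁵) = 398,207,778
N ≈ √398,207,778 ≈ 19,955.1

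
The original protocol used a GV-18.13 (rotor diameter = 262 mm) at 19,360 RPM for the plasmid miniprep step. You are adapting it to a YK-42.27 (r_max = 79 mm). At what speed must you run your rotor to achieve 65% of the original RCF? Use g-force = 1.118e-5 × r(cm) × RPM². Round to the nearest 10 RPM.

Original rotor: r = 262 mm / 2 = 131 mm = 13.1 cm
RCF_original = 1.118 × 10⁻⁵ × 13.1 × (19360)² = 1.118 × 10⁻⁵ × 13.1 × 374,809,600 ≈ 54,893.9 × g
Target RCF = 0.65 × 54,893.9 ≈ 35,681 × g
Your rotor: r = 79 mm = 7.9 cm
35,681 = 1.118 × 10⁻⁵ × 7.9 × N²
N² = 35,681 / (8.8322 × 10⁻⁵) = 403,987,681
N ≈ √403,987,681 ≈ 20,099.4

20100 RPM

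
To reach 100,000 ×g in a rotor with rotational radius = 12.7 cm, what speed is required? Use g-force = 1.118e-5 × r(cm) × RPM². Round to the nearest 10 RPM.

N ≈ 26540 RPM

100,000 = 1.118 × 10⁻⁵ × 12.7 × N²
N² = 100,000 / (14.1986 × 10⁻⁵) = 704,294,790
N ≈ √704,294,790 ≈ 26,538.6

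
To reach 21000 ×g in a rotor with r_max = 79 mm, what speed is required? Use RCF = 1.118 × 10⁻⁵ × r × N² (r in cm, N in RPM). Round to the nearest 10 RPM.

15420 RPM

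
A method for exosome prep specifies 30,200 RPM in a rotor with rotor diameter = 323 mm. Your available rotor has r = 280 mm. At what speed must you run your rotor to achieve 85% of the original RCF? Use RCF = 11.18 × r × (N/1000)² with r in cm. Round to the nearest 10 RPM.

21150 RPM

Original rotor: r = 323 mm / 2 = 161.5 mm = 16.15 cm
RCF = 11.18 × r × (N/1000)²
RCF_original = 11.18 × 16.15 × (30.2)² = 11.18 × 16.15 × 912.04 ≈ 164,675.2 × g
Target RCF = 0.85 × 164,675.2 ≈ 139,973.9 × g
Your rotor: r = 280 mm = 28.0 cm
139,973.9 = 11.18 × 28 × (N/1000)²
(N/1000)² = 139,973.9 / 313.04 = 447.1438
N = 1000 × √447.1438 ≈ 21,145.8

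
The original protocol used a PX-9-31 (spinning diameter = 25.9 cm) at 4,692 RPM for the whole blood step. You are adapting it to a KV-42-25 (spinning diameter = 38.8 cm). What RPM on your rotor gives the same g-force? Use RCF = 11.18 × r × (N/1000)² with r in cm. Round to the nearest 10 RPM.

Original rotor: r = 25.9 / 2 = 12.95 cm
RCF = 11.18 × r × (N/1000)²
RCF_original = 11.18 × 12.95 × (4.692)² = 11.18 × 12.95 × 22.014864 ≈ 3,187.3 × g
Your rotor: r = 38.8 / 2 = 19.4 cm
3,187.3 = 11.18 × 19.4 × (N/1000)²
(N/1000)² = 3,187.3 / 216.892 = 14.69533
N = 1000 × √14.69533 ≈ 3,833.4

≈ 3830 RPM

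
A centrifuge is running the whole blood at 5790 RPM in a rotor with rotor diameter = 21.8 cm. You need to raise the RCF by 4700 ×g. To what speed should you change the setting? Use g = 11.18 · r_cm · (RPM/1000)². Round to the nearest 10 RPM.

r = 21.8 / 2 = 10.9 cm
Current RCF = 11.18 × 10.9 × (5.79)² = 11.18 × 10.9 × 33.5241 ≈ 4,085.3 × g
Target RCF = 4,085.3 + 4,700 = 8,785.3 × g
(N/1000)² = 8,785.3 / 121.862 = 72.0922
N = 1000 × √72.0922 ≈ 8,490.7

≈ 8490 RPM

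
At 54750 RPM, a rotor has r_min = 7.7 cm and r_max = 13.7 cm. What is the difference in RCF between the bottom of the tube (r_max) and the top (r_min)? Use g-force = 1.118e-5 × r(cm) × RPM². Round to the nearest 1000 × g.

ΔRCF = 1.118 × 10⁻⁵ × (r_max − r_min) × N² = 1.118 × 10⁻⁵ × 6.0 × 2,997,562,500 ≈ 201,076.5

201000 × g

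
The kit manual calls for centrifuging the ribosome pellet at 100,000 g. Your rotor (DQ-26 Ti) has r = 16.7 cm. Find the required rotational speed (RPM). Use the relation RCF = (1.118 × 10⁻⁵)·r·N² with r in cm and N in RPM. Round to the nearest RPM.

≈ 23143 RPM

RCF = 1.118 × 10⁻⁵ × r × N²
100,000 = 1.118 × 10⁻⁵ × 16.7 × N²
N² = 100,000 / (18.6706 × 10⁻⁵) = 535,601,427
N ≈ √535,601,427 ≈ 23,143.1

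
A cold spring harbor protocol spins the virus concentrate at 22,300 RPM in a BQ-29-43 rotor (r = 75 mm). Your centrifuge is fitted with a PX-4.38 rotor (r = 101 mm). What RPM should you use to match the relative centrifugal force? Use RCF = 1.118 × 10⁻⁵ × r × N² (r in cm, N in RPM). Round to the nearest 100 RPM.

≈ 19200 RPM

Original rotor: r = 75 mm = 7.5 cm
RCF = 1.118 × 10⁻⁵ × r × N²
RCF_original = 1.118 × 10⁻⁵ × 7.5 × (22300)² = 1.118 × 10⁻⁵ × 7.5 × 497,290,000 ≈ 41,697.8 × g
Your rotor: r = 101 mm = 10.1 cm
41,697.8 = 1.118 × 10⁻⁵ × 10.1 × N²
N² = 41,697.8 / (11.2918 × 10⁻⁵) = 369,275,049
N ≈ √369,275,049 ≈ 19,216.5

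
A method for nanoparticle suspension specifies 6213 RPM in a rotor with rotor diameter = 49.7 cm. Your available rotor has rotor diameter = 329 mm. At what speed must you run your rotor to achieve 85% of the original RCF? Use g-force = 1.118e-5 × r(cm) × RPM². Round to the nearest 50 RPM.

7050 RPM

Original rotor: r = 49.7 / 2 = 24.85 cm
RCF_original = 1.118 × 10⁻⁵ × 24.85 × (6213)² = 1.118 × 10⁻⁵ × 24.85 × 38,601,369 ≈ 10,724.3 × g
Target RCF = 0.85 × 10,724.3 ≈ 9,115.7 × g
Your rotor: r = 329 mm / 2 = 164.5 mm = 16.45 cm
9,115.7 = 1.118 × 10⁻⁵ × 16.45 × N²
N² = 9,115.7 / (18.3911 × 10⁻⁵) = 49,565,823
N ≈ √49,565,823 ≈ 7,040.3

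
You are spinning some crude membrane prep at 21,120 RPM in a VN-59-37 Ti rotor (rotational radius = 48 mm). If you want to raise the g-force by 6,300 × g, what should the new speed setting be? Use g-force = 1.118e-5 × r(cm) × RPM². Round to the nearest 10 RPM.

r = 48 mm = 4.8 cm
Current RCF = 1.118 × 10⁻⁵ × 4.8 × (21120)² = 1.118 × 10⁻⁵ × 4.8 × 446,054,400 ≈ 23,937.1 × g
Target RCF = 23,937.1 + 6,300 = 30,237.1 × g
N² = 30,237.1 / (5.3664 × 10⁻⁵) = 563,452,221
N ≈ √563,452,221 ≈ 23,737.1

≈ 23740 RPM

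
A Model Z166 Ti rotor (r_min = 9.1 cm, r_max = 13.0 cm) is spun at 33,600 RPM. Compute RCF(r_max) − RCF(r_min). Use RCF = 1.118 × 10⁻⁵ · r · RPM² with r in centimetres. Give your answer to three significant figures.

49200 x g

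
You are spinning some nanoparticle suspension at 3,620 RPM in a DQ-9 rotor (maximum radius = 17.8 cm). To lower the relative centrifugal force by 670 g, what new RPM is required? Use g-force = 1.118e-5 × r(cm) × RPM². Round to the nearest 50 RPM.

Current RCF = 1.118 × 10⁻⁵ × 17.8 × (3620)² = 1.118 × 10⁻⁵ × 17.8 × 13,104,400 ≈ 2,607.8 × g
Target RCF = 2,607.8 − 670 = 1,937.8 × g
N² = 1,937.8 / (19.9004 × 10⁻⁵) = 9,737,493
N ≈ √9,737,493 ≈ 3,120.5

≈ 3100 RPM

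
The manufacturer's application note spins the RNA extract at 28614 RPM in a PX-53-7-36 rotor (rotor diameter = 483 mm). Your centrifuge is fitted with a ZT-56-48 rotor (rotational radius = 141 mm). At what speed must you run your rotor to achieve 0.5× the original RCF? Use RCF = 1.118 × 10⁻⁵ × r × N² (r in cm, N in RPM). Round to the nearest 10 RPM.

Original rotor: r = 483 mm / 2 = 241.5 mm = 24.15 cm
RCF = 1.118 × 10⁻⁵ × r × N²
RCF_original = 1.118 × 10⁻⁵ × 24.15 × (28614)² = 1.118 × 10⁻⁵ × 24.15 × 818,760,996 ≈ 221,063 × g
Target RCF = 0.5 × 221,063 ≈ 110,531.5 × g
Your rotor: r = 141 mm = 14.1 cm
110,531.5 = 1.118 × 10⁻⁵ × 14.1 × N²
N² = 110,531.5 / (15.7638 × 10⁻⁵) = 701,172,941
N ≈ √701,172,941 ≈ 26,479.7

26480 RPM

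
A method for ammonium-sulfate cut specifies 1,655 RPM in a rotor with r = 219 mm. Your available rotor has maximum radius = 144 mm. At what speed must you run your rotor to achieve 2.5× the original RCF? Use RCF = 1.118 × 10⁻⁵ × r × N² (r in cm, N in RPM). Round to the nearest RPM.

3227 RPM

Original rotor: r = 219 mm = 21.9 cm
RCF_original = 1.118 × 10⁻⁵ × 21.9 × (1655)² = 1.118 × 10⁻⁵ × 21.9 × 2,739,025 ≈ 670.6 × g
Target RCF = 2.5 × 670.6 ≈ 1,676.5 × g
Your rotor: r = 144 mm = 14.4 cm
1,676.5 = 1.118 × 10⁻⁵ × 14.4 × N²
N² = 1,676.5 / (16.0992 × 10⁻⁵) = 10,413,561
N ≈ √10,413,561 ≈ 3,227.0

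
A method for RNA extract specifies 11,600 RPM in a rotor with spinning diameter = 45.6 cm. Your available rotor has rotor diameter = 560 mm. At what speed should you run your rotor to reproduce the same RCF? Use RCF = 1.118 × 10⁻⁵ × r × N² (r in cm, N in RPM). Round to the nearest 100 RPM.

Original rotor: r = 45.6 / 2 = 22.8 cm
RCF_original = 1.118 × 10⁻⁵ × 22.8 × (11600)² = 1.118 × 10⁻⁵ × 22.8 × 134,560,000 ≈ 34,299.9 × g
Your rotor: r = 560 mm / 2 = 280 mm = 28 cm
34,299.9 = 1.118 × 10⁻⁵ × 28 × N²
N² = 34,299.9 / (31.304 × 10⁻⁵) = 109,570,342
N ≈ √109,570,342 ≈ 10,467.6

10500 RPM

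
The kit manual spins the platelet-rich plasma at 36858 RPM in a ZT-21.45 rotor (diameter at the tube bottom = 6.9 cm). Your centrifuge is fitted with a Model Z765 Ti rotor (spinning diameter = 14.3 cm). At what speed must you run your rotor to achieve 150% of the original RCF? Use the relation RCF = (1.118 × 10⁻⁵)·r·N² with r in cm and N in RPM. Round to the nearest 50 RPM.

Original rotor: r = 6.9 / 2 = 3.45 cm
RCF = 1.118 × 10⁻⁵ × r × N²
RCF_original = 1.118 × 10⁻⁵ × 3.45 × (36858)² = 1.118 × 10⁻⁵ × 3.45 × 1,358,512,164 ≈ 52,399.2 × g
Target RCF = 1.5 × 52,399.2 ≈ 78,598.8 × g
Your rotor: r = 14.3 / 2 = 7.15 cm
78,598.8 = 1.118 × 10⁻⁵ × 7.15 × N²
N² = 78,598.8 / (7.9937 × 10⁻⁵) = 983,259,317
N ≈ √983,259,317 ≈ 31,357.0

31350 RPM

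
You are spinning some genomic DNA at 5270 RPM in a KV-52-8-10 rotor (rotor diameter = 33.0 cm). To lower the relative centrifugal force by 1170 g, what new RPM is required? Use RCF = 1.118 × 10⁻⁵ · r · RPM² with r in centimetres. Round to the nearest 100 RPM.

r = 33.0 / 2 = 16.5 cm
Current RCF = 1.118 × 10⁻⁵ × 16.5 × (5270)² = 1.118 × 10⁻⁵ × 16.5 × 27,772,900 ≈ 5,123.3 × g
Target RCF = 5,123.3 − 1,170 = 3,953.3 × g
N² = 3,953.3 / (18.447 × 10⁻⁵) = 21,430,585
N ≈ √21,430,585 ≈ 4,629.3

N₂ ≈ 4600 RPM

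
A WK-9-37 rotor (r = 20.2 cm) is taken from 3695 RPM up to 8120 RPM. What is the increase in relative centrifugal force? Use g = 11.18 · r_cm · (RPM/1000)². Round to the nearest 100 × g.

RCF₁ = 11.18 × 20.2 × (3.695)² = 11.18 × 20.2 × 13.653025 ≈ 3,083.3 × g
RCF₂ = 11.18 × 20.2 × (8.12)² = 11.18 × 20.2 × 65.9344 ≈ 14,890.4 × g
Increase = 14,890.4 − 3,083.3 = 11,807.1

≈ 11800 g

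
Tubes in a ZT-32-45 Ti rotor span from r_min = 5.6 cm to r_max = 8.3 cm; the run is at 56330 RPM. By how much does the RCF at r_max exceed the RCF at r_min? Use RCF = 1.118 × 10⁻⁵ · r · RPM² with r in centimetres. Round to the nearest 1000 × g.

ΔRCF ≈ 96000 ×g

RCF_max = 1.118 × 10⁻⁵ × 8.3 × (56330)² = 1.118 × 10⁻⁵ × 8.3 × 3,173,068,900 ≈ 294,441.8 × g
RCF_min = 1.118 × 10⁻⁵ × 5.6 × (56330)² = 1.118 × 10⁻⁵ × 5.6 × 3,173,068,900 ≈ 198,659.5 × g
ΔRCF = 294,441.8 − 198,659.5 = 95,782.3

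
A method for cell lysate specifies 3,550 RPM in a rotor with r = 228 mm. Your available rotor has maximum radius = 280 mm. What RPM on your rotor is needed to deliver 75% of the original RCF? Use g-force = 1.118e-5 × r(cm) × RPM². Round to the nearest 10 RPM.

2770 RPM

Original rotor: r = 228 mm = 22.8 cm
RCF_original = 1.118 × 10⁻⁵ × 22.8 × (3550)² = 1.118 × 10⁻⁵ × 22.8 × 12,602,500 ≈ 3,212.4 × g
Target RCF = 0.75 × 3,212.4 ≈ 2,409.3 × g
Your rotor: r = 280 mm = 28.0 cm
2,409.3 = 1.118 × 10⁻⁵ × 28 × N²
N² = 2,409.3 / (31.304 × 10⁻⁵) = 7,696,461
N ≈ √7,696,461 ≈ 2,774.2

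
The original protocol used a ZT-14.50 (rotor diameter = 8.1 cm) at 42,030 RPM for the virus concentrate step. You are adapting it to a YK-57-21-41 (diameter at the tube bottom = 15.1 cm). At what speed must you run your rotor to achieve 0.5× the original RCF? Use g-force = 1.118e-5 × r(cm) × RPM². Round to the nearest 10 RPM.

≈ 21770 RPM

Original rotor: r = 8.1 / 2 = 4.05 cm
RCF_original = 1.118 × 10⁻⁵ × 4.05 × (42030)² = 1.118 × 10⁻⁵ × 4.05 × 1,766,520,900 ≈ 79,986.3 × g
Target RCF = 0.5 × 79,986.3 ≈ 39,993.2 × g
Your rotor: r = 15.1 / 2 = 7.55 cm
39,993.2 = 1.118 × 10⁻⁵ × 7.55 × N²
N² = 39,993.2 / (8.4409 × 10⁻⁵) = 473,802,557
N ≈ √473,802,557 ≈ 21,767.0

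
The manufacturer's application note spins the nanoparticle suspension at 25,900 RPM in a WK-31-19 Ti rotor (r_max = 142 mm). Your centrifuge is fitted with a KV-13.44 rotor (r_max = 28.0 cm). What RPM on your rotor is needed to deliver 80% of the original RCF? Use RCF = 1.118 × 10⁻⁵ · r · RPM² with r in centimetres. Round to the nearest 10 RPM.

≈ 16500 RPM

Original rotor: r = 142 mm = 14.2 cm
RCF = 1.118 × 10⁻⁵ × r × N²
RCF_original = 1.118 × 10⁻⁵ × 14.2 × (25900)² = 1.118 × 10⁻⁵ × 14.2 × 670,810,000 ≈ 106,495.1 × g
Target RCF = 0.8 × 106,495.1 ≈ 85,196.1 × g
85,196.1 = 1.118 × 10⁻⁵ × 28 × N²
N² = 85,196.1 / (31.304 × 10⁻⁵) = 272,157,232
N ≈ √272,157,232 ≈ 16,497.2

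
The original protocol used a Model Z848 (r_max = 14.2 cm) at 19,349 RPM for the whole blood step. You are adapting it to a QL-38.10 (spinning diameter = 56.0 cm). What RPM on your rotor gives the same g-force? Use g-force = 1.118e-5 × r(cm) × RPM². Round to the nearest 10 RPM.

≈ 13780 RPM

RCF_original = 1.118 × 10⁻⁵ × 14.2 × (19349)² = 1.118 × 10⁻⁵ × 14.2 × 374,383,801 ≈ 59,435.7 × g
Your rotor: r = 56.0 / 2 = 28 cm
59,435.7 = 1.118 × 10⁻⁵ × 28 × N²
N² = 59,435.7 / (31.304 × 10⁻⁵) = 189,866,151
N ≈ √189,866,151 ≈ 13,779.2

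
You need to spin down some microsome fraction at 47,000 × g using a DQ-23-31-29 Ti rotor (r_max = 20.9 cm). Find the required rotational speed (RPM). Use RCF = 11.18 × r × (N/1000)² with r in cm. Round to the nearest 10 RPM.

47,000 = 11.18 × 20.9 × (N/1000)²
(N/1000)² = 47,000 / 233.662 = 201.1452
N = 1000 × √201.1452 ≈ 14,182.6

14180 RPM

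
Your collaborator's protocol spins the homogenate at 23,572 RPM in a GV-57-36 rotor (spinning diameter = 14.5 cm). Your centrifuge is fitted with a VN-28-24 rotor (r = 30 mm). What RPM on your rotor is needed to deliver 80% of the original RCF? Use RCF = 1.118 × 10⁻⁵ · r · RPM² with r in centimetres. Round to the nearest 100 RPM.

Original rotor: r = 14.5 / 2 = 7.25 cm
RCF_original = 1.118 × 10⁻⁵ × 7.25 × (23572)² = 1.118 × 10⁻⁵ × 7.25 × 555,639,184 ≈ 45,037.3 × g
Target RCF = 0.8 × 45,037.3 ≈ 36,029.8 × g
Your rotor: r = 30 mm = 3.0 cm
36,029.8 = 1.118 × 10⁻⁵ × 3 × N²
N² = 36,029.8 / (3.354 × 10⁻⁵) = 1,074,233,751
N ≈ √1,074,233,751 ≈ 32,775.5

≈ 32800 RPM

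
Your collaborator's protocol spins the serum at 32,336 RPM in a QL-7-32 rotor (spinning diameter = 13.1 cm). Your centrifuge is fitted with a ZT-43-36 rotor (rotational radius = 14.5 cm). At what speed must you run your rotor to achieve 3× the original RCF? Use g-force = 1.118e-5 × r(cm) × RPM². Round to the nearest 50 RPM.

Original rotor: r = 13.1 / 2 = 6.55 cm
RCF = 1.118 × 10⁻⁵ × r × N²
RCF_original = 1.118 × 10⁻⁵ × 6.55 × (32336)² = 1.118 × 10⁻⁵ × 6.55 × 1,045,616,896 ≈ 76,569.5 × g
Target RCF = 3 × 76,569.5 ≈ 229,708.5 × g
229,708.5 = 1.118 × 10⁻⁵ × 14.5 × N²
N² = 229,708.5 / (16.211 × 10⁻⁵) = 1,416,991,549
N ≈ √1,416,991,549 ≈ 37,642.9

37650 RPM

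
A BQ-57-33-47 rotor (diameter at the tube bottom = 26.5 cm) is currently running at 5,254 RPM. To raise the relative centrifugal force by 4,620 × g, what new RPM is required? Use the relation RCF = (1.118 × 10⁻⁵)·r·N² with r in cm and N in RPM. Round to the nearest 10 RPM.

N₂ ≈ 7670 RPM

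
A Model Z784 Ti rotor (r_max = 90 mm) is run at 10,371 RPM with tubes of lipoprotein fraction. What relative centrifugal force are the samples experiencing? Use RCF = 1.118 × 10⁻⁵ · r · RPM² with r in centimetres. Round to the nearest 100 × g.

10800 × g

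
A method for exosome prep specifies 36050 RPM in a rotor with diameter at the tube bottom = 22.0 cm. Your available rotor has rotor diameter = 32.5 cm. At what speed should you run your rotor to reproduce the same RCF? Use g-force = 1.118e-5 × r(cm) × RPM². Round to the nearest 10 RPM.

Original rotor: r = 22.0 / 2 = 11 cm
RCF = 1.118 × 10⁻⁵ × r × N²
RCF_original = 1.118 × 10⁻⁵ × 11 × (36050)² = 1.118 × 10⁻⁵ × 11 × 1,299,602,500 ≈ 159,825.1 × g
Your rotor: r = 32.5 / 2 = 16.25 cm
159,825.1 = 1.118 × 10⁻⁵ × 16.25 × N²
N² = 159,825.1 / (18.1675 × 10⁻⁵) = 879,730,838
N ≈ √879,730,838 ≈ 29,660.3

29660 RPM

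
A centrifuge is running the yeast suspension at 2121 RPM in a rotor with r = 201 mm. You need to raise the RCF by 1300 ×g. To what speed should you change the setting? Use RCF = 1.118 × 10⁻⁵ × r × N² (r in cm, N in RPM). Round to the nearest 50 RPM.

N₂ ≈ 3200 RPM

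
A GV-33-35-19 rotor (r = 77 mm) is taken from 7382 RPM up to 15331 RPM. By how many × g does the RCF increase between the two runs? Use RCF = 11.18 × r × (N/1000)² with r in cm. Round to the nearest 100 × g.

≈ 15500 × g

r = 77 mm = 7.7 cm
RCF₁ = 11.18 × 7.7 × (7.382)² = 11.18 × 7.7 × 54.493924 ≈ 4,691.2 × g
RCF₂ = 11.18 × 7.7 × (15.331)² = 11.18 × 7.7 × 235.039561 ≈ 20,233.6 × g
Increase = 20,233.6 − 4,691.2 = 15,542.4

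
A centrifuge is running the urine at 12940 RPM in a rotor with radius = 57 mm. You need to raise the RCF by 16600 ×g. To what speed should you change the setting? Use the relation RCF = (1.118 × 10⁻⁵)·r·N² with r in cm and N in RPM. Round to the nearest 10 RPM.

r = 57 mm = 5.7 cm
Current RCF = 1.118 × 10⁻⁵ × 5.7 × (12940)² = 1.118 × 10⁻⁵ × 5.7 × 167,443,600 ≈ 10,670.5 × g
Target RCF = 10,670.5 + 16,600 = 27,270.5 × g
N² = 27,270.5 / (6.3726 × 10⁻⁵) = 427,933,653
N ≈ √427,933,653 ≈ 20,686.6

N₂ ≈ 20690 RPM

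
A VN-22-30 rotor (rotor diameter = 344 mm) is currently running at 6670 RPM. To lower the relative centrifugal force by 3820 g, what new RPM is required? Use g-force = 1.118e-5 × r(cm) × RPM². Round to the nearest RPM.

r = 344 mm / 2 = 172 mm = 17.2 cm
Current RCF = 1.118 × 10⁻⁵ × 17.2 × (6670)² = 1.118 × 10⁻⁵ × 17.2 × 44,488,900 ≈ 8,555 × g
Target RCF = 8,555 − 3,820 = 4,735 × g
N² = 4,735 / (19.2296 × 10⁻⁵) = 24,623,497
N ≈ √24,623,497 ≈ 4,962.2

≈ 4962 RPM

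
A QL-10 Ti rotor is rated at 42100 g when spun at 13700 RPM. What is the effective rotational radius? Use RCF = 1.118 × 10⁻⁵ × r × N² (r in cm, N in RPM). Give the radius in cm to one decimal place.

r ≈ 20.1 cm

RCF = 1.118 × 10⁻⁵ × r × N²
42100 = 1.118 × 10⁻⁵ × r × (13700)²
r = 42100 / (1.118 × 10⁻⁵ × 187,690,000) = 42100 / 2098.374 ≈ 20.063 cm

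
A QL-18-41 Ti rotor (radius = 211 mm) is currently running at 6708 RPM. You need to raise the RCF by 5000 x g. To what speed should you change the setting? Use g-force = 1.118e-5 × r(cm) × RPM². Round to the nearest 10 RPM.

r = 211 mm = 21.1 cm
Current RCF = 1.118 × 10⁻⁵ × 21.1 × (6708)² = 1.118 × 10⁻⁵ × 21.1 × 44,997,264 ≈ 10,614.8 × g
Target RCF = 10,614.8 + 5,000 = 15,614.8 × g
N² = 15,614.8 / (23.5898 × 10⁻⁵) = 66,193,016
N ≈ √66,193,016 ≈ 8,135.9

N₂ ≈ 8140 RPM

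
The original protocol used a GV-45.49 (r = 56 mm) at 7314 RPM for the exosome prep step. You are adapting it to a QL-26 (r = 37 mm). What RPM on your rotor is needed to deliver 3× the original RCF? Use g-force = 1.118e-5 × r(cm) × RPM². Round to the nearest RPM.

≈ 15585 RPM

Original rotor: r = 56 mm = 5.6 cm
RCF = 1.118 × 10⁻⁵ × r × N²
RCF_original = 1.118 × 10⁻⁵ × 5.6 × (7314)² = 1.118 × 10⁻⁵ × 5.6 × 53,494,596 ≈ 3,349.2 × g
Target RCF = 3 × 3,349.2 ≈ 10,047.6 × g
Your rotor: r = 37 mm = 3.7 cm
10,047.6 = 1.118 × 10⁻⁵ × 3.7 × N²
N² = 10,047.6 / (4.1366 × 10⁻⁵) = 242,895,131
N ≈ √242,895,131 ≈ 15,585.1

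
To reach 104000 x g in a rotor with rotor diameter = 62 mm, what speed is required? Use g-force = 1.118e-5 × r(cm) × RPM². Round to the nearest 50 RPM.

54800 RPM

r = 62 mm / 2 = 31 mm = 3.1 cm
RCF = 1.118 × 10⁻⁵ × r × N²
104,000 = 1.118 × 10⁻⁵ × 3.1 × N²
N² = 104,000 / (3.4658 × 10⁻⁵) = 3,000,750,188
N ≈ √3,000,750,188 ≈ 54,779.1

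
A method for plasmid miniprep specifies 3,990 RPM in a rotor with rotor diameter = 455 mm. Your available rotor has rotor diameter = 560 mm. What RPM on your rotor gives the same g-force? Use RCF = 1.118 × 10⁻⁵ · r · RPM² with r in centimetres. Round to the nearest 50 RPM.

3600 RPM

Original rotor: r = 455 mm / 2 = 227.5 mm = 22.75 cm
RCF = 1.118 × 10⁻⁵ × r × N²
RCF_original = 1.118 × 10⁻⁵ × 22.75 × (3990)² = 1.118 × 10⁻⁵ × 22.75 × 15,920,100 ≈ 4,049.2 × g
Your rotor: r = 560 mm / 2 = 280 mm = 28 cm
4,049.2 = 1.118 × 10⁻⁵ × 28 × N²
N² = 4,049.2 / (31.304 × 10⁻⁵) = 12,935,088
N ≈ √12,935,088 ≈ 3,596.5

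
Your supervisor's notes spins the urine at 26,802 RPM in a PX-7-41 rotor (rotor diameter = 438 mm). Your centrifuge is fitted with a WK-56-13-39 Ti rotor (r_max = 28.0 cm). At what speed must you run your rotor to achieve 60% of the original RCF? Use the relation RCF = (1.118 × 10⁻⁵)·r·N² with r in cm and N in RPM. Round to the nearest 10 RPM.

18360 RPM

Original rotor: r = 438 mm / 2 = 219 mm = 21.9 cm
RCF_original = 1.118 × 10⁻⁵ × 21.9 × (26802)² = 1.118 × 10⁻⁵ × 21.9 × 718,347,204 ≈ 175,881.6 × g
Target RCF = 0.6 × 175,881.6 ≈ 105,529 × g
105,529 = 1.118 × 10⁻⁵ × 28 × N²
N² = 105,529 / (31.304 × 10⁻⁵) = 337,110,273
N ≈ √337,110,273 ≈ 18,360.6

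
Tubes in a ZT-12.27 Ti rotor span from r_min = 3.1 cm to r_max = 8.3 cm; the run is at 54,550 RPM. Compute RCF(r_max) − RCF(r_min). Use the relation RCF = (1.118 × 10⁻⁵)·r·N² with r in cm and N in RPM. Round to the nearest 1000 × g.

RCF_max = 1.118 × 10⁻⁵ × 8.3 × (54550)² = 1.118 × 10⁻⁵ × 8.3 × 2,975,702,500 ≈ 276,127.3 × g
RCF_min = 1.118 × 10⁻⁵ × 3.1 × (54550)² = 1.118 × 10⁻⁵ × 3.1 × 2,975,702,500 ≈ 103,131.9 × g
ΔRCF = 276,127.3 − 103,131.9 = 172,995.4

≈ 173000 × g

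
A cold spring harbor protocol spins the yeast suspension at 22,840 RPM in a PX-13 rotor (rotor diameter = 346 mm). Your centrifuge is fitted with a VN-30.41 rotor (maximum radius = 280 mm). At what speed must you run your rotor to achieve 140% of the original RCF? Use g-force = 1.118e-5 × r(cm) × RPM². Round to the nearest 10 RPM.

Original rotor: r = 346 mm / 2 = 173 mm = 17.3 cm
RCF = 1.118 × 10⁻⁵ × r × N²
RCF_original = 1.118 × 10⁻⁵ × 17.3 × (22840)² = 1.118 × 10⁻⁵ × 17.3 × 521,665,600 ≈ 100,897.4 × g
Target RCF = 1.4 × 100,897.4 ≈ 141,256.4 × g
Your rotor: r = 280 mm = 28.0 cm
141,256.4 = 1.118 × 10⁻⁵ × 28 × N²
N² = 141,256.4 / (31.304 × 10⁻⁵) = 451,240,736
N ≈ √451,240,736 ≈ 21,242.4

21240 RPM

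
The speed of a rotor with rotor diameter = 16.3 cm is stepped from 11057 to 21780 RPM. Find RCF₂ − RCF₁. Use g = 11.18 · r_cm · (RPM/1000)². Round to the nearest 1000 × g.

≈ 32000 x g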